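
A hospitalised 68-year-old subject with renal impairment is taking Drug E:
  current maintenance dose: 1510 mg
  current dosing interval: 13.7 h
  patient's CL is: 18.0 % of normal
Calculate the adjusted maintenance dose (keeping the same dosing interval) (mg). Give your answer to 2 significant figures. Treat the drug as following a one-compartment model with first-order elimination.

270 mg

To keep the same average steady-state level, dosing rate must scale with clearance.
CL ratio = 18.0 / 100 = 0.1800
New dose (same interval) = 1510 × 0.1800 = 271.8 mg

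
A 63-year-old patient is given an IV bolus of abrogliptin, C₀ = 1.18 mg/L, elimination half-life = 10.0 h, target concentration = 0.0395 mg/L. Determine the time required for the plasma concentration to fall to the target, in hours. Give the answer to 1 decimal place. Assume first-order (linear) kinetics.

49.0 h

k = ln2 / t½ = 0.693147 / 10.0 = 0.06931 h⁻¹
t = ln(C₀ / C) / k = ln(1.180 / 0.0395) / 0.06931
  = ln(29.87) / 0.06931 = 3.397 / 0.06931 = 49.01 h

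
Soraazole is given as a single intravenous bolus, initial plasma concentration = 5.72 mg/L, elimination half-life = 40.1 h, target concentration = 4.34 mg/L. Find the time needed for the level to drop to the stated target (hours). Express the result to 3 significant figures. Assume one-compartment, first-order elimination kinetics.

16.0 h

k = ln2 / t½ = 0.693147 / 40.1 = 0.01729 h⁻¹
t = ln(C₀ / C) / k = ln(5.720 / 4.34) / 0.01729
  = ln(1.318) / 0.01729 = 0.2761 / 0.01729 = 15.97 h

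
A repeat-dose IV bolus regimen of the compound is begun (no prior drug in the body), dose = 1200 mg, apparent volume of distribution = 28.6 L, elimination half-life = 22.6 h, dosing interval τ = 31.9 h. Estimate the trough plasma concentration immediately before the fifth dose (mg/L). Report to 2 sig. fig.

25 mg/L

C₀ per dose = Dose / Vd = 1200 / 28.6 = 41.96 mg/L
k = ln2 / t½ = 0.693147 / 22.6 = 0.03067 h⁻¹
Fraction remaining after one interval: r = e^(−kτ) = e^(−0.03067 × 31.9) = 0.3759
Before dose 5, 4 doses have been given (aged 1τ, 2τ, 3τ, 4τ).
C_trough = C₀ × (r + r² + … + r^4) = C₀ × r(1−r^4)/(1−r)
        = 41.96 × 0.3759 × (1 − 0.01997) / (1 − 0.3759) = 24.77 mg/L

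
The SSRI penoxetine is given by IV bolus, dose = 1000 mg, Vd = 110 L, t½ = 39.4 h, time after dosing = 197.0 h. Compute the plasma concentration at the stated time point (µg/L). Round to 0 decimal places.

284 µg/L

C₀ = Dose / Vd = 1000 / 110 = 9.091 mg/L
k = ln2 / t½ = 0.693147 / 39.4 = 0.01759 h⁻¹
t / t½ = 197.0 / 39.4 = 5 half-lives
C = C₀ × (1/2)^5 = 9.091 × 0.03125 = 0.2841 mg/L
Convert: 0.2841 mg/L × 1000 = 284.1 µg/L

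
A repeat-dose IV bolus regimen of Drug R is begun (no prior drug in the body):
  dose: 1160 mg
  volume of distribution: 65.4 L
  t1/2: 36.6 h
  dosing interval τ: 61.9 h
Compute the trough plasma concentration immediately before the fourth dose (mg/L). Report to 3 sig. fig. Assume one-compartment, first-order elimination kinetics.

C₀ per dose = Dose / Vd = 1160 / 65.4 = 17.74 mg/L
k = ln2 / t½ = 0.693147 / 36.6 = 0.01894 h⁻¹
Fraction remaining after one interval: r = e^(−kτ) = e^(−0.01894 × 61.9) = 0.3096
Before dose 4, 3 doses have been given (aged 1τ, 2τ, 3τ).
C_trough = C₀ × (r + r² + … + r^3) = C₀ × r(1−r^3)/(1−r)
        = 17.74 × 0.3096 × (1 − 0.02968) / (1 − 0.3096) = 7.719 mg/L

7.72 mg/L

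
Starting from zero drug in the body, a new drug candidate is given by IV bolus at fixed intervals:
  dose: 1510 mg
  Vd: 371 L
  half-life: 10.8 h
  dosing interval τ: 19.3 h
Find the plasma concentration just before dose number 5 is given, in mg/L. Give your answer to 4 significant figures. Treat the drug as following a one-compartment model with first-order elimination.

C₀ per dose = Dose / Vd = 1510 / 371 = 4.070 mg/L
k = ln2 / t½ = 0.693147 / 10.8 = 0.06418 h⁻¹
Fraction remaining after one interval: r = e^(−kτ) = e^(−0.06418 × 19.3) = 0.2898
Before dose 5, 4 doses have been given (aged 1τ, 2τ, 3τ, 4τ).
C_trough = C₀ × (r + r² + … + r^4) = C₀ × r(1−r^4)/(1−r)
        = 4.070 × 0.2898 × (1 − 0.007053) / (1 − 0.2898) = 1.649 mg/L

1.649 mg/L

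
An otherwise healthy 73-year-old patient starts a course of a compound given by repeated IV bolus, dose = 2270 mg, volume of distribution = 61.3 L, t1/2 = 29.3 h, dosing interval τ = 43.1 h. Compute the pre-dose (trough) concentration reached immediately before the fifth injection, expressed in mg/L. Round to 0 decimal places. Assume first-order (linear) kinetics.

21 mg/L

C₀ per dose = Dose / Vd = 2270 / 61.3 = 37.03 mg/L
k = ln2 / t½ = 0.693147 / 29.3 = 0.02366 h⁻¹
Fraction remaining after one interval: r = e^(−kτ) = e^(−0.02366 × 43.1) = 0.3607
Before dose 5, 4 doses have been given (aged 1τ, 2τ, 3τ, 4τ).
C_trough = C₀ × (r + r² + … + r^4) = C₀ × r(1−r^4)/(1−r)
        = 37.03 × 0.3607 × (1 − 0.01693) / (1 − 0.3607) = 20.54 mg/L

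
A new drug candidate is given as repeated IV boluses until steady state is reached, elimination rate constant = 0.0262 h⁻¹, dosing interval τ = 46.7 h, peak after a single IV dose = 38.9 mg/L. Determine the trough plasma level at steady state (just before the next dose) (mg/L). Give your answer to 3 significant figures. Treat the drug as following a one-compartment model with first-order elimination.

16.2 mg/L

e^(−kτ) = e^(−0.02620 × 46.7) = 0.2942
Accumulation ratio R = 1 / (1 − e^(−kτ)) = 1 / (1 − 0.2942) = 1.417
Steady-state trough = C₀ × R × e^(−kτ) = 38.9 × 1.417 × 0.2942 = 16.22 mg/L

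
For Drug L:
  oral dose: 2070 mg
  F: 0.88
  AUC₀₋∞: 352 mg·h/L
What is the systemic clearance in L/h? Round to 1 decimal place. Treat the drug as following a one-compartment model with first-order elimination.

5.2 L/h

CL = F·Dose / AUC = 0.88 × 2070 / 352 = 5.175 L/h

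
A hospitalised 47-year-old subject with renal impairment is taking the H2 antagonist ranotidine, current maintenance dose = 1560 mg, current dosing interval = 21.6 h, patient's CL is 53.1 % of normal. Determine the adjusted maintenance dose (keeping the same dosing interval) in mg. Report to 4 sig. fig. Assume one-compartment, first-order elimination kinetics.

To keep the same average steady-state level, dosing rate must scale with clearance.
CL ratio = 53.1 / 100 = 0.5310
New dose (same interval) = 1560 × 0.5310 = 828.4 mg

828.4 mg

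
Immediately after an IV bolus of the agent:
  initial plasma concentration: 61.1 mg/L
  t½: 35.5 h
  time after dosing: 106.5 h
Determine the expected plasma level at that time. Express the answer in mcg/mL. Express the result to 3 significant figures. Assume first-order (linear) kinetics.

k = ln2 / t½ = 0.693147 / 35.5 = 0.01953 h⁻¹
t / t½ = 106.5 / 35.5 = 3 half-lives
C = C₀ × (1/2)^3 = 61.10 × 0.1250 = 7.638 mg/L
(7.638 mg/L = 7.638 mcg/mL)

7.64 mcg/mL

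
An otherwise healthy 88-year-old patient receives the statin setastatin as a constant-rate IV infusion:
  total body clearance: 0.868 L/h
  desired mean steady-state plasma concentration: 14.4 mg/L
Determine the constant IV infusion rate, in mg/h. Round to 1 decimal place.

At steady state, infusion rate R₀ = Css × CL = 14.4 × 0.8680 = 12.50 mg/h

12.5 mg/h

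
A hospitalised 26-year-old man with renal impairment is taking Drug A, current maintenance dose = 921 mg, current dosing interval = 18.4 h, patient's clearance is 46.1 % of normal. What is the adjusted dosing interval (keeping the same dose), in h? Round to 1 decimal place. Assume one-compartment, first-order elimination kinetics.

To keep the same average steady-state level, dosing rate must scale with clearance.
CL ratio = 46.1 / 100 = 0.4610
New interval (same dose) = 18.4 / 0.4610 = 39.91 h

39.9 h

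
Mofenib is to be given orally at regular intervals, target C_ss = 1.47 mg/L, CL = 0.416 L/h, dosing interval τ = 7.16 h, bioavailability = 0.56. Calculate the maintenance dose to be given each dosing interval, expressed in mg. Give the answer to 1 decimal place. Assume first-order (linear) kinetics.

At steady state, F × (Dose/τ) = Css × CL.
Dose = Css × CL × τ / F = 1.47 × 0.4160 × 7.16 / 0.56 = 7.819 mg

7.8 mg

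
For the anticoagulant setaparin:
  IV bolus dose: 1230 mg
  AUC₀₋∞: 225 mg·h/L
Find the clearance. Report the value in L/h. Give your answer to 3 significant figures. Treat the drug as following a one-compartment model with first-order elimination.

CL = Dose / AUC = 1230 / 225 = 5.467 L/h

5.47 L/h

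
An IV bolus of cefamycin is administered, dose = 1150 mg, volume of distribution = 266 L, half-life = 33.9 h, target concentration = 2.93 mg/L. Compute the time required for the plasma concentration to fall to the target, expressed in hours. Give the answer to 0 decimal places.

C₀ = Dose / Vd = 1150 / 266 = 4.323 mg/L
k = ln2 / t½ = 0.693147 / 33.9 = 0.02045 h⁻¹
t = ln(C₀ / C) / k = ln(4.323 / 2.93) / 0.02045
  = ln(1.475) / 0.02045 = 0.3887 / 0.02045 = 19.01 h

19 h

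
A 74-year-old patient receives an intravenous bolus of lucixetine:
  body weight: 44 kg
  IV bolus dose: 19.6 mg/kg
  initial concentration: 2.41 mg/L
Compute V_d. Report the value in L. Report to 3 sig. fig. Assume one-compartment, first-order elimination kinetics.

Dose = 19.6 × 44 = 862.4 mg
Vd = Dose / C₀ = 862.4 / 2.41 = 357.8 L

358 L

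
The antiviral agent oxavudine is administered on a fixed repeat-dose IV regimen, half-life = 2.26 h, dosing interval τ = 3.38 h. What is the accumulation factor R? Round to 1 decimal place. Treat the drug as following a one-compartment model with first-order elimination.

1.5

k = ln2 / t½ = 0.693147 / 2.26 = 0.3067 h⁻¹
e^(−kτ) = e^(−0.3067 × 3.38) = 0.3546
Accumulation ratio R = 1 / (1 − e^(−kτ)) = 1 / (1 − 0.3546) = 1.549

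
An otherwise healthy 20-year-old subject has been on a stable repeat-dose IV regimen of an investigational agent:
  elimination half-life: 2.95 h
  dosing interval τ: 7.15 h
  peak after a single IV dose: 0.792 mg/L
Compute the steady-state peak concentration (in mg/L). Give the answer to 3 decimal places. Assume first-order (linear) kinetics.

k = ln2 / t½ = 0.693147 / 2.95 = 0.2350 h⁻¹
e^(−kτ) = e^(−0.2350 × 7.15) = 0.1863
Accumulation ratio R = 1 / (1 − e^(−kτ)) = 1 / (1 − 0.1863) = 1.229
Steady-state peak = C₀ × R = 0.792 × 1.229 = 0.9734 mg/L

0.973 mg/L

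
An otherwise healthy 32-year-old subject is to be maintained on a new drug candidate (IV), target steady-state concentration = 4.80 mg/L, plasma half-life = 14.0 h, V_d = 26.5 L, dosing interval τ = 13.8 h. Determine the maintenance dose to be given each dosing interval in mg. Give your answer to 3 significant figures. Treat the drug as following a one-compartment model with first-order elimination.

86.9 mg

k = ln2 / t½ = 0.693147 / 14.0 = 0.04951 h⁻¹
CL = k × Vd = 0.04951 × 26.5 = 1.312 L/h
At steady state, Dose/τ = Css × CL.
Dose = Css × CL × τ = 4.80 × 1.312 × 13.8 = 86.91 mg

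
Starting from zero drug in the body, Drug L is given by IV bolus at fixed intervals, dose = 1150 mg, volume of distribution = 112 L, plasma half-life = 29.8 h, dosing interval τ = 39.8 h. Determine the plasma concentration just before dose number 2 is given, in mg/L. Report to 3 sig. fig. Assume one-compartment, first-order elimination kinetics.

4.07 mg/L

C₀ per dose = Dose / Vd = 1150 / 112 = 10.27 mg/L
k = ln2 / t½ = 0.693147 / 29.8 = 0.02326 h⁻¹
Fraction remaining after one interval: r = e^(−kτ) = e^(−0.02326 × 39.8) = 0.3962
Before dose 2, 1 dose has been given (aged 1τ).
C_trough = C₀ × r = 10.27 × 0.3962 = 4.069 mg/L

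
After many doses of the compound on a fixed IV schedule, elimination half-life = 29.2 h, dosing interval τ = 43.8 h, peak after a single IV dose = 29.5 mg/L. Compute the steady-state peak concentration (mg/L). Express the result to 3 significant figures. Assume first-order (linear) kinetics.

k = ln2 / t½ = 0.693147 / 29.2 = 0.02374 h⁻¹
e^(−kτ) = e^(−0.02374 × 43.8) = 0.3535
Accumulation ratio R = 1 / (1 − e^(−kτ)) = 1 / (1 − 0.3535) = 1.547
Steady-state peak = C₀ × R = 29.5 × 1.547 = 45.64 mg/L

45.6 mg/L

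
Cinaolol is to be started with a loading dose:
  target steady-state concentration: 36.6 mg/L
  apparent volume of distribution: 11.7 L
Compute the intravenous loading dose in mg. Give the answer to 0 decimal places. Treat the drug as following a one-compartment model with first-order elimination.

428 mg

LD = Css × Vd = 36.6 × 11.7 = 428.2 mg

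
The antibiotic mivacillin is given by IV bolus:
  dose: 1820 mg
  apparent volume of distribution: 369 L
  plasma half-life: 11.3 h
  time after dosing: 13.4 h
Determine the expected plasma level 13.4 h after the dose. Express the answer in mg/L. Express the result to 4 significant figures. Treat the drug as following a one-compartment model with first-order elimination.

2.168 mg/L

C₀ = Dose / Vd = 1820 / 369 = 4.932 mg/L
k = ln2 / t½ = 0.693147 / 11.3 = 0.06134 h⁻¹
C = C₀ · e^(−k·t) = 4.932 × e^(−0.06134 × 13.4)
  = 4.932 × 0.4396 = 2.168 mg/L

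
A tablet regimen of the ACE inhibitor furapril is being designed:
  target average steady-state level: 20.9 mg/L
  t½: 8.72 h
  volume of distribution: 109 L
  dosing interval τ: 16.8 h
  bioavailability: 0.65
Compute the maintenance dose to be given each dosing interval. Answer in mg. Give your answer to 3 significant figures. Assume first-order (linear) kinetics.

k = ln2 / t½ = 0.693147 / 8.72 = 0.07949 h⁻¹
CL = k × Vd = 0.07949 × 109 = 8.664 L/h
At steady state, F × (Dose/τ) = Css × CL.
Dose = Css × CL × τ / F = 20.9 × 8.664 × 16.8 / 0.65 = 4680 mg

4680 mg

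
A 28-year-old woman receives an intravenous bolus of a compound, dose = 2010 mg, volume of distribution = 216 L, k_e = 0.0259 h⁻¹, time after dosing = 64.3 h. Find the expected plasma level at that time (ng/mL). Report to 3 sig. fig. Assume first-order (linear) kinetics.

C₀ = Dose / Vd = 2010 / 216 = 9.306 mg/L
C = C₀ · e^(−k·t) = 9.306 × e^(−0.02590 × 64.3)
  = 9.306 × 0.1891 = 1.760 mg/L
Convert: 1.760 mg/L × 1000 = 1760 ng/mL

1760 ng/mL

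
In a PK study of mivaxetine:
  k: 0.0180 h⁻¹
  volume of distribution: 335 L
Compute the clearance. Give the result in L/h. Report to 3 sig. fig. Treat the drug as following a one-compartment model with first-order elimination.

6.03 L/h

CL = k × Vd = 0.0180 × 335 = 6.030 L/h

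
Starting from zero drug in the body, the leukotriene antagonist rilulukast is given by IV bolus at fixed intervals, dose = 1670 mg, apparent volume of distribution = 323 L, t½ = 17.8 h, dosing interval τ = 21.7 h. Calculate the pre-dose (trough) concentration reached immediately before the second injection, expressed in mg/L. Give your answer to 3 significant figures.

C₀ per dose = Dose / Vd = 1670 / 323 = 5.170 mg/L
k = ln2 / t½ = 0.693147 / 17.8 = 0.03894 h⁻¹
Fraction remaining after one interval: r = e^(−kτ) = e^(−0.03894 × 21.7) = 0.4296
Before dose 2, 1 dose has been given (aged 1τ).
C_trough = C₀ × r = 5.170 × 0.4296 = 2.221 mg/L

2.22 mg/L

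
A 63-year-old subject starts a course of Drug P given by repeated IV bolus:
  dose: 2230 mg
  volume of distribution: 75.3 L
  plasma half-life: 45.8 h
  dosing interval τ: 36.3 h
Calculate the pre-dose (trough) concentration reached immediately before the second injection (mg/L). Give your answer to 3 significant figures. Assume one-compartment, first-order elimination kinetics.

17.1 mg/L

C₀ per dose = Dose / Vd = 2230 / 75.3 = 29.61 mg/L
k = ln2 / t½ = 0.693147 / 45.8 = 0.01513 h⁻¹
Fraction remaining after one interval: r = e^(−kτ) = e^(−0.01513 × 36.3) = 0.5774
Before dose 2, 1 dose has been given (aged 1τ).
C_trough = C₀ × r = 29.61 × 0.5774 = 17.10 mg/L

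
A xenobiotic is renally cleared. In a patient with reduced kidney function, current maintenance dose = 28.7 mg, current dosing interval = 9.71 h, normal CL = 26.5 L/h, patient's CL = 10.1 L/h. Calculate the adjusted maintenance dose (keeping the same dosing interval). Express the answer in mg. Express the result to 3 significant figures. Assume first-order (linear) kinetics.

10.9 mg

To keep the same average steady-state level, dosing rate must scale with clearance.
CL ratio = 10.1 / 26.5 = 0.3811
New dose (same interval) = 28.7 × 0.3811 = 10.94 mg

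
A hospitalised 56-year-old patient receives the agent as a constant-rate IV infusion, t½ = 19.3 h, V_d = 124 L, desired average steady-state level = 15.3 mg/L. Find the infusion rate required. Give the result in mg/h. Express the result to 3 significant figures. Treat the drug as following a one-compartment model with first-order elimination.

68.1 mg/h

k = ln2 / t½ = 0.693147 / 19.3 = 0.03591 h⁻¹
CL = k × Vd = 0.03591 × 124 = 4.453 L/h
At steady state, infusion rate R₀ = Css × CL = 15.3 × 4.453 = 68.13 mg/h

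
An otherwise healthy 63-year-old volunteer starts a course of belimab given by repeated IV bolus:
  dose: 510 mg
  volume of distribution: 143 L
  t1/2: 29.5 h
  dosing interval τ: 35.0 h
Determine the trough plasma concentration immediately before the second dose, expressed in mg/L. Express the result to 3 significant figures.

1.57 mg/L

C₀ per dose = Dose / Vd = 510 / 143 = 3.566 mg/L
k = ln2 / t½ = 0.693147 / 29.5 = 0.02350 h⁻¹
Fraction remaining after one interval: r = e^(−kτ) = e^(−0.02350 × 35.0) = 0.4393
Before dose 2, 1 dose has been given (aged 1τ).
C_trough = C₀ × r = 3.566 × 0.4393 = 1.567 mg/L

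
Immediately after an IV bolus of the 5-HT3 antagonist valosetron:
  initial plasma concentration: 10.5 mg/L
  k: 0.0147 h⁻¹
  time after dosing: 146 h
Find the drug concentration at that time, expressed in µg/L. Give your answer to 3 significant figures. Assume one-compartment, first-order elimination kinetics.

1230 µg/L

C = C₀ · e^(−k·t) = 10.50 × e^(−0.01470 × 146)
  = 10.50 × 0.1169 = 1.227 mg/L
Convert: 1.227 mg/L × 1000 = 1227 µg/L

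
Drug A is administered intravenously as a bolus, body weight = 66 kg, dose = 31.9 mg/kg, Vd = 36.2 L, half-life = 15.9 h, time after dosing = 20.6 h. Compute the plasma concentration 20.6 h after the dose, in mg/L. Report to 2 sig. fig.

24 mg/L

Total dose = 31.9 × 66 = 2105 mg
C₀ = Dose / Vd = 2105 / 36.2 = 58.15 mg/L
k = ln2 / t½ = 0.693147 / 15.9 = 0.04359 h⁻¹
C = C₀ · e^(−k·t) = 58.15 × e^(−0.04359 × 20.6)
  = 58.15 × 0.4074 = 23.69 mg/L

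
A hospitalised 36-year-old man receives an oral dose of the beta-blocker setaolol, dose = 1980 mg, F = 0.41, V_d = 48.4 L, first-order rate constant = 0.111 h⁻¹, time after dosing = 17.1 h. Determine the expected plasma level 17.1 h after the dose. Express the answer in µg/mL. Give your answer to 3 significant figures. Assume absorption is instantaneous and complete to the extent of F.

2.51 µg/mL

Amount reaching circulation = F × Dose = 0.41 × 1980 = 811.8 mg
C₀ = F·Dose / Vd = 811.8 / 48.4 = 16.77 mg/L
C = C₀ · e^(−k·t) = 16.77 × e^(−0.1110 × 17.1)
  = 16.77 × 0.1499 = 2.514 mg/L
(2.514 mg/L = 2.514 µg/mL)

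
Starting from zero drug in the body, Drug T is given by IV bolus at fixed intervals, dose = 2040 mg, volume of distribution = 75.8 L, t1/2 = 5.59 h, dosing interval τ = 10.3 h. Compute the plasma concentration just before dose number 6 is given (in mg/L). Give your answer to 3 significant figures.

10.4 mg/L

C₀ per dose = Dose / Vd = 2040 / 75.8 = 26.91 mg/L
k = ln2 / t½ = 0.693147 / 5.59 = 0.1240 h⁻¹
Fraction remaining after one interval: r = e^(−kτ) = e^(−0.1240 × 10.3) = 0.2788
Before dose 6, 5 doses have been given (aged 1τ, 2τ, 3τ, 4τ, 5τ).
C_trough = C₀ × (r + r² + … + r^5) = C₀ × r(1−r^5)/(1−r)
        = 26.91 × 0.2788 × (1 − 0.001684) / (1 − 0.2788) = 10.39 mg/L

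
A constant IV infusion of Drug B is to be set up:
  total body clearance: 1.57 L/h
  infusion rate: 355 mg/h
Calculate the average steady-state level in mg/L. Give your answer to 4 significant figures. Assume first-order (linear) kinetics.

226.1 mg/L

At steady state Css = R₀ / CL = 355 / 1.570 = 226.1 mg/L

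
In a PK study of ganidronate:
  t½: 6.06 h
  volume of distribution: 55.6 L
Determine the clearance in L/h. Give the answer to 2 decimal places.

6.36 L/h

k = ln2 / t½ = 0.693147 / 6.06 = 0.1144 h⁻¹
CL = k × Vd = 0.1144 × 55.6 = 6.361 L/h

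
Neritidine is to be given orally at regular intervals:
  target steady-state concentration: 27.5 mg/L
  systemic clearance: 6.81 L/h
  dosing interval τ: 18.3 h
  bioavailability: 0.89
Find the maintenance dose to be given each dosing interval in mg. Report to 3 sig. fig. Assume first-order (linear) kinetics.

3850 mg

At steady state, F × (Dose/τ) = Css × CL.
Dose = Css × CL × τ / F = 27.5 × 6.810 × 18.3 / 0.89 = 3851 mg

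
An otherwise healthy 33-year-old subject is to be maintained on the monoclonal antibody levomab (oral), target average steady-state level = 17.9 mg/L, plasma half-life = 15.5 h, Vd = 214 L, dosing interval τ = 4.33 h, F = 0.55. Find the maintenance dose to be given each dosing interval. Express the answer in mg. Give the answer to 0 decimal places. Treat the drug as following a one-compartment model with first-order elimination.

1349 mg

k = ln2 / t½ = 0.693147 / 15.5 = 0.04472 h⁻¹
CL = k × Vd = 0.04472 × 214 = 9.570 L/h
At steady state, F × (Dose/τ) = Css × CL.
Dose = Css × CL × τ / F = 17.9 × 9.570 × 4.33 / 0.55 = 1349 mg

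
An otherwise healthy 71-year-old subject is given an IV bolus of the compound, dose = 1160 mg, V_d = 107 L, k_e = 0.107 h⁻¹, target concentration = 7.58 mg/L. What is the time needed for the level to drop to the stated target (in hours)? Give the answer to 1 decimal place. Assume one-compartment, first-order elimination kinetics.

3.3 h

C₀ = Dose / Vd = 1160 / 107 = 10.84 mg/L
t = ln(C₀ / C) / k = ln(10.84 / 7.58) / 0.1070
  = ln(1.430) / 0.1070 = 0.3577 / 0.1070 = 3.343 h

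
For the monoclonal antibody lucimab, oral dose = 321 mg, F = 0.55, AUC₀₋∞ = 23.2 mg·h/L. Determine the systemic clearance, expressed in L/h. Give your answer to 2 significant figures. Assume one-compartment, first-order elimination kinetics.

7.6 L/h

CL = F·Dose / AUC = 0.55 × 321 / 23.2 = 7.610 L/h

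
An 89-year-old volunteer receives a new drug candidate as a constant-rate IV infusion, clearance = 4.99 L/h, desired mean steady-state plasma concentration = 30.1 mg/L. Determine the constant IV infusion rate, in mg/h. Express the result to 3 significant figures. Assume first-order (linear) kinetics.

150 mg/h

At steady state, infusion rate R₀ = Css × CL = 30.1 × 4.990 = 150.2 mg/h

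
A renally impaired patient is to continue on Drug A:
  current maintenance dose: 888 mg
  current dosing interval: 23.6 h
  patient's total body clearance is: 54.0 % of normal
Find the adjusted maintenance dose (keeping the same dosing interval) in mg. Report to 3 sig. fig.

To keep the same average steady-state level, dosing rate must scale with clearance.
CL ratio = 54.0 / 100 = 0.5400
New dose (same interval) = 888 × 0.5400 = 479.5 mg

480 mg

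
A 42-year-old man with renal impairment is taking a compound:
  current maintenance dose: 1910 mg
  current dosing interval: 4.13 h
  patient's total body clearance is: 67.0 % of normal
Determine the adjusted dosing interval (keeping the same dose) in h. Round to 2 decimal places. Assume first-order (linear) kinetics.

6.16 h

To keep the same average steady-state level, dosing rate must scale with clearance.
CL ratio = 67.0 / 100 = 0.6700
New interval (same dose) = 4.13 / 0.6700 = 6.164 h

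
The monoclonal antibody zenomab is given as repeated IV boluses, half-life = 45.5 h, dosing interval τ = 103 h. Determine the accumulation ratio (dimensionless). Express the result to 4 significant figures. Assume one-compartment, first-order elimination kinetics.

1.263

k = ln2 / t½ = 0.693147 / 45.5 = 0.01523 h⁻¹
e^(−kτ) = e^(−0.01523 × 103) = 0.2083
Accumulation ratio R = 1 / (1 − e^(−kτ)) = 1 / (1 − 0.2083) = 1.263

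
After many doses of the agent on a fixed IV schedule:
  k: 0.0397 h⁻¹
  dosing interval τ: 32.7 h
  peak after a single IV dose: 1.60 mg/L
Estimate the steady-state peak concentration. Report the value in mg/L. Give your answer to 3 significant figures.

e^(−kτ) = e^(−0.03970 × 32.7) = 0.2730
Accumulation ratio R = 1 / (1 − e^(−kτ)) = 1 / (1 − 0.2730) = 1.376
Steady-state peak = C₀ × R = 1.60 × 1.376 = 2.202 mg/L

2.20 mg/L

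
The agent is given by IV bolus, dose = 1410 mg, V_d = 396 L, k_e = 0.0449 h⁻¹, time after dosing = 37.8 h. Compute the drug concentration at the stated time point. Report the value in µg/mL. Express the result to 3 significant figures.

C₀ = Dose / Vd = 1410 / 396 = 3.561 mg/L
C = C₀ · e^(−k·t) = 3.561 × e^(−0.04490 × 37.8)
  = 3.561 × 0.1832 = 0.6524 mg/L
(0.6524 mg/L = 0.6524 µg/mL)

0.652 µg/mL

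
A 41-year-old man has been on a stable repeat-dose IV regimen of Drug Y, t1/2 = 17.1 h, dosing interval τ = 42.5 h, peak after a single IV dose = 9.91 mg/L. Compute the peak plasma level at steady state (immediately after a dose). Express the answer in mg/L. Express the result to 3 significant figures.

k = ln2 / t½ = 0.693147 / 17.1 = 0.04053 h⁻¹
e^(−kτ) = e^(−0.04053 × 42.5) = 0.1786
Accumulation ratio R = 1 / (1 − e^(−kτ)) = 1 / (1 − 0.1786) = 1.217
Steady-state peak = C₀ × R = 9.91 × 1.217 = 12.06 mg/L

12.1 mg/L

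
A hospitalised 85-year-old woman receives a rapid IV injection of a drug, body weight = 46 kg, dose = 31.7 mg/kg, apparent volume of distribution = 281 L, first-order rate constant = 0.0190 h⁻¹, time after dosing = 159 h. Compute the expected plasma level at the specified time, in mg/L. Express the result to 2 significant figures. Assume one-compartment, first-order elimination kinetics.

0.25 mg/L

Total dose = 31.7 × 46 = 1458 mg
C₀ = Dose / Vd = 1458 / 281 = 5.189 mg/L
C = C₀ · e^(−k·t) = 5.189 × e^(−0.01900 × 159)
  = 5.189 × 0.04875 = 0.2530 mg/L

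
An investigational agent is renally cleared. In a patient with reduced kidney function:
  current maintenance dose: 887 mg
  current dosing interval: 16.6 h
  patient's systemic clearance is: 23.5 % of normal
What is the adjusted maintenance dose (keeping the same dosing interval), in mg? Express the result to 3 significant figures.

208 mg

To keep the same average steady-state level, dosing rate must scale with clearance.
CL ratio = 23.5 / 100 = 0.2350
New dose (same interval) = 887 × 0.2350 = 208.4 mg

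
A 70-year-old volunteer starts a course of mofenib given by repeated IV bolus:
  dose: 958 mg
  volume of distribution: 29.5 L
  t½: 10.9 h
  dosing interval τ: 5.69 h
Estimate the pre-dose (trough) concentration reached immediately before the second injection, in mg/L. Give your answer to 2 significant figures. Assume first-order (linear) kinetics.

23 mg/L

C₀ per dose = Dose / Vd = 958 / 29.5 = 32.47 mg/L
k = ln2 / t½ = 0.693147 / 10.9 = 0.06359 h⁻¹
Fraction remaining after one interval: r = e^(−kτ) = e^(−0.06359 × 5.69) = 0.6964
Before dose 2, 1 dose has been given (aged 1τ).
C_trough = C₀ × r = 32.47 × 0.6964 = 22.61 mg/L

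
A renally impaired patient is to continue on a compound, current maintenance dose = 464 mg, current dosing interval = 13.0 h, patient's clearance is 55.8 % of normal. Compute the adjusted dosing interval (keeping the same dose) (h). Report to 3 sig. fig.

To keep the same average steady-state level, dosing rate must scale with clearance.
CL ratio = 55.8 / 100 = 0.5580
New interval (same dose) = 13.0 / 0.5580 = 23.30 h

23.3 h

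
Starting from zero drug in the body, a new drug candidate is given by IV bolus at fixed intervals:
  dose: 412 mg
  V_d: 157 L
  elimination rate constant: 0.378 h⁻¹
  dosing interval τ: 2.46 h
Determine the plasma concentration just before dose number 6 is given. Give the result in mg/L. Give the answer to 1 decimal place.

1.7 mg/L

C₀ per dose = Dose / Vd = 412 / 157 = 2.624 mg/L
Fraction remaining after one interval: r = e^(−kτ) = e^(−0.3780 × 2.46) = 0.3946
Before dose 6, 5 doses have been given (aged 1τ, 2τ, 3τ, 4τ, 5τ).
C_trough = C₀ × (r + r² + … + r^5) = C₀ × r(1−r^5)/(1−r)
        = 2.624 × 0.3946 × (1 − 0.009567) / (1 − 0.3946) = 1.694 mg/L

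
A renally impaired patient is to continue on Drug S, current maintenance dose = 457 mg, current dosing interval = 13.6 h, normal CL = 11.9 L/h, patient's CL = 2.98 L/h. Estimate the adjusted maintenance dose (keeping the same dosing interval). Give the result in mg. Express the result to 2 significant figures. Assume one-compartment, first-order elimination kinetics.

To keep the same average steady-state level, dosing rate must scale with clearance.
CL ratio = 2.98 / 11.9 = 0.2504
New dose (same interval) = 457 × 0.2504 = 114.4 mg

110 mg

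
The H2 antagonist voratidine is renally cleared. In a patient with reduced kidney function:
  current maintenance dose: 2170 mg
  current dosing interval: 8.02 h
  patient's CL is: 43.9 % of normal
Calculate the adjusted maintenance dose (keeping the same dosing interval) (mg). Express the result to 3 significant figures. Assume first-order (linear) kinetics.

953 mg

To keep the same average steady-state level, dosing rate must scale with clearance.
CL ratio = 43.9 / 100 = 0.4390
New dose (same interval) = 2170 × 0.4390 = 952.6 mg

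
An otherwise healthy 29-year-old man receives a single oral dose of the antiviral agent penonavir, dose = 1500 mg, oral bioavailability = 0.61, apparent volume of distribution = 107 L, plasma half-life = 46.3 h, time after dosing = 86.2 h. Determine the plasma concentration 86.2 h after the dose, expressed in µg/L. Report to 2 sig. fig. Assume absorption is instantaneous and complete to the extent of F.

Amount reaching circulation = F × Dose = 0.61 × 1500 = 915.0 mg
C₀ = F·Dose / Vd = 915.0 / 107 = 8.551 mg/L
k = ln2 / t½ = 0.693147 / 46.3 = 0.01497 h⁻¹
C = C₀ · e^(−k·t) = 8.551 × e^(−0.01497 × 86.2)
  = 8.551 × 0.2752 = 2.353 mg/L
Convert: 2.353 mg/L × 1000 = 2353 µg/L

2400 µg/L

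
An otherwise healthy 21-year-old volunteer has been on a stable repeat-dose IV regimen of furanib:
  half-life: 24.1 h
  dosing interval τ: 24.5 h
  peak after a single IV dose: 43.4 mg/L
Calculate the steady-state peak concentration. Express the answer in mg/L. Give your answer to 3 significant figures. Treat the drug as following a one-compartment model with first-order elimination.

85.8 mg/L

k = ln2 / t½ = 0.693147 / 24.1 = 0.02876 h⁻¹
e^(−kτ) = e^(−0.02876 × 24.5) = 0.4943
Accumulation ratio R = 1 / (1 − e^(−kτ)) = 1 / (1 − 0.4943) = 1.977
Steady-state peak = C₀ × R = 43.4 × 1.977 = 85.80 mg/L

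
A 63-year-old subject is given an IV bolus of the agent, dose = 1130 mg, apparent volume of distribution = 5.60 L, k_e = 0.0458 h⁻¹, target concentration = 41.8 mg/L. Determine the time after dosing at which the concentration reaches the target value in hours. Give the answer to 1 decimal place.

34.4 h

C₀ = Dose / Vd = 1130 / 5.60 = 201.8 mg/L
t = ln(C₀ / C) / k = ln(201.8 / 41.8) / 0.04580
  = ln(4.828) / 0.04580 = 1.574 / 0.04580 = 34.37 h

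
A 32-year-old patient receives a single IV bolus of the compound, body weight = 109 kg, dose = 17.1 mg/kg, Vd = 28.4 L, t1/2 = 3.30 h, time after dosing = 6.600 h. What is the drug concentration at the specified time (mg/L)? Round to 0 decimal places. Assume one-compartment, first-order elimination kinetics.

16 mg/L

Total dose = 17.1 × 109 = 1864 mg
C₀ = Dose / Vd = 1864 / 28.4 = 65.63 mg/L
k = ln2 / t½ = 0.693147 / 3.30 = 0.2100 h⁻¹
t / t½ = 6.600 / 3.30 = 2 half-lives
C = C₀ × (1/2)^2 = 65.63 × 0.2500 = 16.41 mg/L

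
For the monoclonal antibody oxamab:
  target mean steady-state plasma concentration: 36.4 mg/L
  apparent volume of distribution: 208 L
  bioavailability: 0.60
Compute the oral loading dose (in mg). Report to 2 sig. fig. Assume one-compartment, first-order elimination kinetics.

13000 mg

LD = Css × Vd / F = 36.4 × 208 / 0.60 = 12620 mg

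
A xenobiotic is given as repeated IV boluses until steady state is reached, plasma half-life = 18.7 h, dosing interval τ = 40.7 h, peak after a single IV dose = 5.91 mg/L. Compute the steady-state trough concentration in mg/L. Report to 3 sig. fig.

k = ln2 / t½ = 0.693147 / 18.7 = 0.03707 h⁻¹
e^(−kτ) = e^(−0.03707 × 40.7) = 0.2212
Accumulation ratio R = 1 / (1 − e^(−kτ)) = 1 / (1 − 0.2212) = 1.284
Steady-state trough = C₀ × R × e^(−kτ) = 5.91 × 1.284 × 0.2212 = 1.679 mg/L

1.68 mg/L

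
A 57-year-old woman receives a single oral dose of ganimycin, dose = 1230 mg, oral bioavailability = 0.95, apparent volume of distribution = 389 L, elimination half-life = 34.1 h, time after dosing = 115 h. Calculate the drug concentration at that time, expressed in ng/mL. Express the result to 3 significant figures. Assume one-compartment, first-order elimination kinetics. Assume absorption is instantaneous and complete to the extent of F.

Amount reaching circulation = F × Dose = 0.95 × 1230 = 1169 mg
C₀ = F·Dose / Vd = 1169 / 389 = 3.005 mg/L
k = ln2 / t½ = 0.693147 / 34.1 = 0.02033 h⁻¹
C = C₀ · e^(−k·t) = 3.005 × e^(−0.02033 × 115)
  = 3.005 × 0.09653 = 0.2901 mg/L
Convert: 0.2901 mg/L × 1000 = 290.1 ng/mL

290 ng/mL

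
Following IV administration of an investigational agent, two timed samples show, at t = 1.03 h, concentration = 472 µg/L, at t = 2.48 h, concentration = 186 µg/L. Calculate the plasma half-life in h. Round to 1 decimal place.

1.1 h

k = ln(C₁/C₂) / (t₂ − t₁) = ln(472/186) / (2.48 − 1.03)
  = 0.9312 / 1.450 = 0.6422 h⁻¹
t½ = ln2 / k = 0.693147 / 0.6422 = 1.079 h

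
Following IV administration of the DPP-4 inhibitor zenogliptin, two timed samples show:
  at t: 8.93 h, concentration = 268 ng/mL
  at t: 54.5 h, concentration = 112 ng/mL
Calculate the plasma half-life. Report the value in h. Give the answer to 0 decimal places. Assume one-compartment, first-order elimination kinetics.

k = ln(C₁/C₂) / (t₂ − t₁) = ln(268/112) / (54.5 − 8.93)
  = 0.8725 / 45.57 = 0.01915 h⁻¹
t½ = ln2 / k = 0.693147 / 0.01915 = 36.20 h

36 h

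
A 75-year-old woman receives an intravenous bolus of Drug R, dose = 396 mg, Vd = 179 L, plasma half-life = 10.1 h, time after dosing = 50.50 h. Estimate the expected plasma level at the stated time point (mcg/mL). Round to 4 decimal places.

C₀ = Dose / Vd = 396.0 / 179 = 2.212 mg/L
k = ln2 / t½ = 0.693147 / 10.1 = 0.06863 h⁻¹
t / t½ = 50.50 / 10.1 = 5 half-lives
C = C₀ × (1/2)^5 = 2.212 × 0.03125 = 0.06913 mg/L
(0.06913 mg/L = 0.06913 mcg/mL)

0.0691 mcg/mL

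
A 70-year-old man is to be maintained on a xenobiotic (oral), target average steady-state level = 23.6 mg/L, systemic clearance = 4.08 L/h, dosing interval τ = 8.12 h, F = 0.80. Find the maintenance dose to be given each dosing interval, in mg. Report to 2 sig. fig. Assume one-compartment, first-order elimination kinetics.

980 mg

At steady state, F × (Dose/τ) = Css × CL.
Dose = Css × CL × τ / F = 23.6 × 4.080 × 8.12 / 0.80 = 977.3 mg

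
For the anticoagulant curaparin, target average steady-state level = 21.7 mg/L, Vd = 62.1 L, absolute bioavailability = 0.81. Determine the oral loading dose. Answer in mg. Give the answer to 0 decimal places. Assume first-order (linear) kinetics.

1664 mg

LD = Css × Vd / F = 21.7 × 62.1 / 0.81 = 1664 mg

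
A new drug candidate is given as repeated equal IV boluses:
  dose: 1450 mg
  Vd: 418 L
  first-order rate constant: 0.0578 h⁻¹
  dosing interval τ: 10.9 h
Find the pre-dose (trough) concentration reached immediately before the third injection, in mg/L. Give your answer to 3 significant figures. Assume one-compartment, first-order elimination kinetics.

C₀ per dose = Dose / Vd = 1450 / 418 = 3.469 mg/L
Fraction remaining after one interval: r = e^(−kτ) = e^(−0.05780 × 10.9) = 0.5326
Before dose 3, 2 doses have been given (aged 1τ, 2τ).
C_trough = C₀ × (r + r²) = 3.469 × (0.5326 + 0.2837) = 2.832 mg/L

2.83 mg/L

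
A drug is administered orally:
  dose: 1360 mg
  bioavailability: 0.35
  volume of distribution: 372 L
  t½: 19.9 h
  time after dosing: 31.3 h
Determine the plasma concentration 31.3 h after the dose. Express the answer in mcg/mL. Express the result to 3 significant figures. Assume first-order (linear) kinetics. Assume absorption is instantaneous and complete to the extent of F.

0.430 mcg/mL

Amount reaching circulation = F × Dose = 0.35 × 1360 = 476.0 mg
C₀ = F·Dose / Vd = 476.0 / 372 = 1.280 mg/L
k = ln2 / t½ = 0.693147 / 19.9 = 0.03483 h⁻¹
C = C₀ · e^(−k·t) = 1.280 × e^(−0.03483 × 31.3)
  = 1.280 × 0.3362 = 0.4303 mg/L
(0.4303 mg/L = 0.4303 mcg/mL)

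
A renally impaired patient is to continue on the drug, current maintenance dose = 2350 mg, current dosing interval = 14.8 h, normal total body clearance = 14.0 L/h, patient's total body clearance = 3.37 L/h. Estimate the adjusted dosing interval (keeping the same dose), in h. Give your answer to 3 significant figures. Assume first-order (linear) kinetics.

61.5 h

To keep the same average steady-state level, dosing rate must scale with clearance.
CL ratio = 3.37 / 14.0 = 0.2407
New interval (same dose) = 14.8 / 0.2407 = 61.49 h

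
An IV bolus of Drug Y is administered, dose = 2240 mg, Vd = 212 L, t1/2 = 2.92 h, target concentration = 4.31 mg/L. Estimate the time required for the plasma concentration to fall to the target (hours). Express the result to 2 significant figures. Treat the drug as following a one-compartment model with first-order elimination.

C₀ = Dose / Vd = 2240 / 212 = 10.57 mg/L
k = ln2 / t½ = 0.693147 / 2.92 = 0.2374 h⁻¹
t = ln(C₀ / C) / k = ln(10.57 / 4.31) / 0.2374
  = ln(2.452) / 0.2374 = 0.8969 / 0.2374 = 3.778 h

3.8 h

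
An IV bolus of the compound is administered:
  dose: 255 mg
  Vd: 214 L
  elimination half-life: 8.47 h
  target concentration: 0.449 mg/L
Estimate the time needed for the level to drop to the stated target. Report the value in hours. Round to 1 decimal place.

11.9 h

C₀ = Dose / Vd = 255.0 / 214 = 1.192 mg/L
k = ln2 / t½ = 0.693147 / 8.47 = 0.08184 h⁻¹
t = ln(C₀ / C) / k = ln(1.192 / 0.449) / 0.08184
  = ln(2.655) / 0.08184 = 0.9764 / 0.08184 = 11.93 h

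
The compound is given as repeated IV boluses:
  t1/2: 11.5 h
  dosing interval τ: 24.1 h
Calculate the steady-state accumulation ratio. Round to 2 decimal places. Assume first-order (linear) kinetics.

k = ln2 / t½ = 0.693147 / 11.5 = 0.06027 h⁻¹
e^(−kτ) = e^(−0.06027 × 24.1) = 0.2340
Accumulation ratio R = 1 / (1 − e^(−kτ)) = 1 / (1 − 0.2340) = 1.305

1.31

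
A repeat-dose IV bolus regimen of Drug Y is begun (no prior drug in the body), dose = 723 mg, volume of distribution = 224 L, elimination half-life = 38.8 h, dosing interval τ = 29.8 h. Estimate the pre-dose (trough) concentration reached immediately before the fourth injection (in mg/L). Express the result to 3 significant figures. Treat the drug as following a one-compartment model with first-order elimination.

C₀ per dose = Dose / Vd = 723 / 224 = 3.228 mg/L
k = ln2 / t½ = 0.693147 / 38.8 = 0.01786 h⁻¹
Fraction remaining after one interval: r = e^(−kτ) = e^(−0.01786 × 29.8) = 0.5873
Before dose 4, 3 doses have been given (aged 1τ, 2τ, 3τ).
C_trough = C₀ × (r + r² + … + r^3) = C₀ × r(1−r^3)/(1−r)
        = 3.228 × 0.5873 × (1 − 0.2026) / (1 − 0.5873) = 3.663 mg/L

3.66 mg/L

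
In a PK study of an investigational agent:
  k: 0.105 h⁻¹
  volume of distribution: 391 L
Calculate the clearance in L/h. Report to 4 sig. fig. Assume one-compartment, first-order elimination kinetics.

CL = k × Vd = 0.105 × 391 = 41.06 L/h

41.06 L/h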